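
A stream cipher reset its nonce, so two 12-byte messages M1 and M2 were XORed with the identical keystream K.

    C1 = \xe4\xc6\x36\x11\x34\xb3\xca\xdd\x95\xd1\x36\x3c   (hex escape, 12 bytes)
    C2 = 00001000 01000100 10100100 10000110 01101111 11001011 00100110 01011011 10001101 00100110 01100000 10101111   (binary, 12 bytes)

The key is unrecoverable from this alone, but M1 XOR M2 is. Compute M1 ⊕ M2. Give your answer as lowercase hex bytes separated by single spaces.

C1 ⊕ C2 = (M1 ⊕ K) ⊕ (M2 ⊕ K) = M1 ⊕ M2 — the shared key cancels under XOR.
228 ^   8 = 236
198 ^  68 = 130
 54 ^ 164 = 146
 17 ^ 134 = 151
 52 ^ 111 =  91
179 ^ 203 = 120
202 ^  38 = 236
221 ^  91 = 134
149 ^ 141 =  24
209 ^  38 = 247
 54 ^  96 =  86
 60 ^ 175 = 147

ec 82 92 97 5b 78 ec 86 18 f7 56 93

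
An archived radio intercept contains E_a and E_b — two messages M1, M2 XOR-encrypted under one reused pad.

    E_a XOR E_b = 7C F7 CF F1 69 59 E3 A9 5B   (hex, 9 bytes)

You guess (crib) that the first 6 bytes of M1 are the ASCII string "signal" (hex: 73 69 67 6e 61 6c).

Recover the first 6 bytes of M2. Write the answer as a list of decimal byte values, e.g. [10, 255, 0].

[15, 158, 168, 159, 8, 53]

Since E_a ⊕ E_b = M1 ⊕ M2, XORing with the guessed M1 bytes yields the corresponding M2 bytes: M2 = (E_a ⊕ E_b) ⊕ M1.
7c XOR 73 = 0f
f7 XOR 69 = 9e
cf XOR 67 = a8
f1 XOR 6e = 9f
69 XOR 61 = 08
59 XOR 6c = 35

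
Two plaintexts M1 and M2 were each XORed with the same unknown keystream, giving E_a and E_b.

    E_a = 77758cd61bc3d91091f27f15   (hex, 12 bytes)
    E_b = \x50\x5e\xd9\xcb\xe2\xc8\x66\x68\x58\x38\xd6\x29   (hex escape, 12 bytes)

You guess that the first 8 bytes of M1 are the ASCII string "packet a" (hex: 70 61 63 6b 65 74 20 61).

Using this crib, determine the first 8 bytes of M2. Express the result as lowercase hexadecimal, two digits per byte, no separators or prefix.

First, E_a ⊕ E_b = (M1 ⊕ K) ⊕ (M2 ⊕ K) = M1 ⊕ M2, so the key drops out. Then M2 = (M1 ⊕ M2) ⊕ M1 over the first 8 bytes.
byte 0: (77 XOR 50) XOR 70 = 27 XOR 70 = 57
byte 1: (75 XOR 5e) XOR 61 = 2b XOR 61 = 4a
byte 2: (8c XOR d9) XOR 63 = 55 XOR 63 = 36
byte 3: (d6 XOR cb) XOR 6b = 1d XOR 6b = 76
byte 4: (1b XOR e2) XOR 65 = f9 XOR 65 = 9c
byte 5: (c3 XOR c8) XOR 74 = 0b XOR 74 = 7f
byte 6: (d9 XOR 66) XOR 20 = bf XOR 20 = 9f
byte 7: (10 XOR 68) XOR 61 = 78 XOR 61 = 19

574a36769c7f9f19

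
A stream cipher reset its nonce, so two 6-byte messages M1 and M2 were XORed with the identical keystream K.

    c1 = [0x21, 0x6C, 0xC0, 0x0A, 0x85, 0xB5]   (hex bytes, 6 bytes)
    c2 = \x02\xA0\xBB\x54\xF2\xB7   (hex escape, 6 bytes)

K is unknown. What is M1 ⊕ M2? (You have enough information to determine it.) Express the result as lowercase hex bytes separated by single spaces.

23 cc 7b 5e 77 02

c1 ⊕ c2 = (M1 ⊕ K) ⊕ (M2 ⊕ K) = M1 ⊕ M2 — the shared key cancels under XOR.
byte 0: 00100001 XOR 00000010 = 00100011
byte 1: 01101100 XOR 10100000 = 11001100
byte 2: 11000000 XOR 10111011 = 01111011
byte 3: 00001010 XOR 01010100 = 01011110
byte 4: 10000101 XOR 11110010 = 01110111
byte 5: 10110101 XOR 10110111 = 00000010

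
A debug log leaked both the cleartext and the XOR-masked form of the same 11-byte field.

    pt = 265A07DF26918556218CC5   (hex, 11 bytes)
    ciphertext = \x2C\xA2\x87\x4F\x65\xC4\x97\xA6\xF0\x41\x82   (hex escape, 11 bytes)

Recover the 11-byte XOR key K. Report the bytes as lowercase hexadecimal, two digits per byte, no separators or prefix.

Since ciphertext = pt ⊕ K, XORing both sides with pt gives K = pt ⊕ ciphertext.
26 XOR 2c = 0a
5a XOR a2 = f8
07 XOR 87 = 80
df XOR 4f = 90
26 XOR 65 = 43
91 XOR c4 = 55
85 XOR 97 = 12
56 XOR a6 = f0
21 XOR f0 = d1
8c XOR 41 = cd
c5 XOR 82 = 47

0af88090435512f0d1cd47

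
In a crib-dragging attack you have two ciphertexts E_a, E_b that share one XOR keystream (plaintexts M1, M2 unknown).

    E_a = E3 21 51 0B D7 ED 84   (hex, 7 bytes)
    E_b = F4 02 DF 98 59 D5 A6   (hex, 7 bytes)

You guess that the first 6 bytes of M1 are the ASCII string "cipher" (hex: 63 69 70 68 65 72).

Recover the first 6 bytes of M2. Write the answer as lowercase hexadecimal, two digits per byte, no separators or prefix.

First, E_a ⊕ E_b = (M1 ⊕ K) ⊕ (M2 ⊕ K) = M1 ⊕ M2, so the key drops out. Then M2 = (M1 ⊕ M2) ⊕ M1 over the first 6 bytes.
byte 0: (e3 ^ f4) ^ 63 = 17 ^ 63 = 74
byte 1: (21 ^ 02) ^ 69 = 23 ^ 69 = 4a
byte 2: (51 ^ df) ^ 70 = 8e ^ 70 = fe
byte 3: (0b ^ 98) ^ 68 = 93 ^ 68 = fb
byte 4: (d7 ^ 59) ^ 65 = 8e ^ 65 = eb
byte 5: (ed ^ d5) ^ 72 = 38 ^ 72 = 4a

744afefbeb4a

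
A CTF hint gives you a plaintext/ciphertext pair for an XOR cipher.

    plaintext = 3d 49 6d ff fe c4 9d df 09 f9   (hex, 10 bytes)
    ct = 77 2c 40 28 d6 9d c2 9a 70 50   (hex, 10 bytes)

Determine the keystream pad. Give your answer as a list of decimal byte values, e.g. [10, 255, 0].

[74, 101, 45, 215, 40, 89, 95, 69, 121, 169]

Since ct = plaintext ⊕ pad, XORing both sides with plaintext gives pad = plaintext ⊕ ct.
byte 0: 00111101 XOR 01110111 = 01001010
byte 1: 01001001 XOR 00101100 = 01100101
byte 2: 01101101 XOR 01000000 = 00101101
byte 3: 11111111 XOR 00101000 = 11010111
byte 4: 11111110 XOR 11010110 = 00101000
byte 5: 11000100 XOR 10011101 = 01011001
byte 6: 10011101 XOR 11000010 = 01011111
byte 7: 11011111 XOR 10011010 = 01000101
byte 8: 00001001 XOR 01110000 = 01111001
byte 9: 11111001 XOR 01010000 = 10101001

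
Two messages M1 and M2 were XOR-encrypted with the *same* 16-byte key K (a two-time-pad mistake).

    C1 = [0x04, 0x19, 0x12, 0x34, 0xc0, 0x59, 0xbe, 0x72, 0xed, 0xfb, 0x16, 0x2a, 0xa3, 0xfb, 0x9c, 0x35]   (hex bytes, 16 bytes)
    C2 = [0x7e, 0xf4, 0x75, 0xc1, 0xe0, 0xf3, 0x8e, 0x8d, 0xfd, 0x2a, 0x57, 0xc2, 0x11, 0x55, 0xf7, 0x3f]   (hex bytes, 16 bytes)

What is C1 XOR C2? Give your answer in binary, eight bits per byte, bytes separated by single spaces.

01111010 11101101 01100111 11110101 00100000 10101010 00110000 11111111 00010000 11010001 01000001 11101000 10110010 10101110 01101011 00001010

C1 ⊕ C2 = (M1 ⊕ K) ⊕ (M2 ⊕ K) = M1 ⊕ M2 — the shared key cancels under XOR.
byte 0: 04 XOR 7e = 7a
byte 1: 19 XOR f4 = ed
byte 2: 12 XOR 75 = 67
byte 3: 34 XOR c1 = f5
byte 4: c0 XOR e0 = 20
byte 5: 59 XOR f3 = aa
byte 6: be XOR 8e = 30
byte 7: 72 XOR 8d = ff
byte 8: ed XOR fd = 10
byte 9: fb XOR 2a = d1
byte 10: 16 XOR 57 = 41
byte 11: 2a XOR c2 = e8
byte 12: a3 XOR 11 = b2
byte 13: fb XOR 55 = ae
byte 14: 9c XOR f7 = 6b
byte 15: 35 XOR 3f = 0a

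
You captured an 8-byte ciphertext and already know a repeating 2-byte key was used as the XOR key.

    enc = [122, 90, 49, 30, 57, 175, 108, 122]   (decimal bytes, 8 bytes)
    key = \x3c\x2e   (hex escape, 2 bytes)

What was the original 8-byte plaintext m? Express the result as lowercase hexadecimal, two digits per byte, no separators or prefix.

The 2-byte key repeats, so the effective keystream is 3c 2e 3c 2e 3c 2e 3c 2e.
byte 0: 7a xor 3c = 46
byte 1: 5a xor 2e = 74
byte 2: 31 xor 3c = 0d
byte 3: 1e xor 2e = 30
byte 4: 39 xor 3c = 05
byte 5: af xor 2e = 81
byte 6: 6c xor 3c = 50
byte 7: 7a xor 2e = 54

46740d3005815054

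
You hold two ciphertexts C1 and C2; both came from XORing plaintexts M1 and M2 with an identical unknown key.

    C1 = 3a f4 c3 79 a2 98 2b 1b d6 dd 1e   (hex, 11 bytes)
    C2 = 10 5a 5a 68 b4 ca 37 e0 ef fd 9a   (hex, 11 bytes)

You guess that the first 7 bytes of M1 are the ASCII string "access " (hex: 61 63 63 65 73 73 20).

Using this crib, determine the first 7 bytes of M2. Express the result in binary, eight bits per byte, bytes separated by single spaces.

01001011 11001101 11111010 01110100 01100101 00100001 00111100

First, C1 ⊕ C2 = (M1 ⊕ K) ⊕ (M2 ⊕ K) = M1 ⊕ M2, so the key drops out. Then M2 = (M1 ⊕ M2) ⊕ M1 over the first 7 bytes.
byte 0: (3a ⊕ 10) ⊕ 61 = 2a ⊕ 61 = 4b
byte 1: (f4 ⊕ 5a) ⊕ 63 = ae ⊕ 63 = cd
byte 2: (c3 ⊕ 5a) ⊕ 63 = 99 ⊕ 63 = fa
byte 3: (79 ⊕ 68) ⊕ 65 = 11 ⊕ 65 = 74
byte 4: (a2 ⊕ b4) ⊕ 73 = 16 ⊕ 73 = 65
byte 5: (98 ⊕ ca) ⊕ 73 = 52 ⊕ 73 = 21
byte 6: (2b ⊕ 37) ⊕ 20 = 1c ⊕ 20 = 3c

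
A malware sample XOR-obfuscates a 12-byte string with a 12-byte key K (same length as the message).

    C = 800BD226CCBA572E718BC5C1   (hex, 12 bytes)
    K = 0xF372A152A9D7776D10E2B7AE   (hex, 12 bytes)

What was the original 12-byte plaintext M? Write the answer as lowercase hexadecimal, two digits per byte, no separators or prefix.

80 xor f3 = 73
0b xor 72 = 79
d2 xor a1 = 73
26 xor 52 = 74
cc xor a9 = 65
ba xor d7 = 6d
57 xor 77 = 20
2e xor 6d = 43
71 xor 10 = 61
8b xor e2 = 69
c5 xor b7 = 72
c1 xor ae = 6f

73797374656d20436169726f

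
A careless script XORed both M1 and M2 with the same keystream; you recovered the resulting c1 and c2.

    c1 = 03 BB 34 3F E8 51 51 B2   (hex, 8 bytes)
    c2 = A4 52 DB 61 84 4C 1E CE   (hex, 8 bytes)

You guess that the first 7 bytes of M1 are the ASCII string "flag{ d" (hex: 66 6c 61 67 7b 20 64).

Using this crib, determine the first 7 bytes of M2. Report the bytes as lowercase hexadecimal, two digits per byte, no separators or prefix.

First, c1 ⊕ c2 = (M1 ⊕ K) ⊕ (M2 ⊕ K) = M1 ⊕ M2, so the key drops out. Then M2 = (M1 ⊕ M2) ⊕ M1 over the first 7 bytes.
byte 0: (03 ⊕ a4) ⊕ 66 = a7 ⊕ 66 = c1
byte 1: (bb ⊕ 52) ⊕ 6c = e9 ⊕ 6c = 85
byte 2: (34 ⊕ db) ⊕ 61 = ef ⊕ 61 = 8e
byte 3: (3f ⊕ 61) ⊕ 67 = 5e ⊕ 67 = 39
byte 4: (e8 ⊕ 84) ⊕ 7b = 6c ⊕ 7b = 17
byte 5: (51 ⊕ 4c) ⊕ 20 = 1d ⊕ 20 = 3d
byte 6: (51 ⊕ 1e) ⊕ 64 = 4f ⊕ 64 = 2b

c1858e39173d2b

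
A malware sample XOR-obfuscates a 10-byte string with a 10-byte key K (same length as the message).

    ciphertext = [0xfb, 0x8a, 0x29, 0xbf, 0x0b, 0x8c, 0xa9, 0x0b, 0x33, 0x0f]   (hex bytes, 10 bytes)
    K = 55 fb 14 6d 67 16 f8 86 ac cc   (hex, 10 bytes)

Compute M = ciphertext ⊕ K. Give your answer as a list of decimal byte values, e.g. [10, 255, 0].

XOR is its own inverse, so applying the key byte-wise gives the result directly.
251 xor  85 = 174
138 xor 251 = 113
 41 xor  20 =  61
191 xor 109 = 210
 11 xor 103 = 108
140 xor  22 = 154
169 xor 248 =  81
 11 xor 134 = 141
 51 xor 172 = 159
 15 xor 204 = 195

[174, 113, 61, 210, 108, 154, 81, 141, 159, 195]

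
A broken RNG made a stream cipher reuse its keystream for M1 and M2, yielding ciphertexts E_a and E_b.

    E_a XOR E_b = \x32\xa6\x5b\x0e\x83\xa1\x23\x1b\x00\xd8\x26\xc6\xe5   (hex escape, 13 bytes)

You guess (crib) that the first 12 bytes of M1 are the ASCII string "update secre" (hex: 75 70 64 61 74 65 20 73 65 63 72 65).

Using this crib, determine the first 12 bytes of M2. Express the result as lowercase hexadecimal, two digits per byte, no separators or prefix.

Since E_a ⊕ E_b = M1 ⊕ M2, XORing with the guessed M1 bytes yields the corresponding M2 bytes: M2 = (E_a ⊕ E_b) ⊕ M1.
00110010 ^ 01110101 = 01000111
10100110 ^ 01110000 = 11010110
01011011 ^ 01100100 = 00111111
00001110 ^ 01100001 = 01101111
10000011 ^ 01110100 = 11110111
10100001 ^ 01100101 = 11000100
00100011 ^ 00100000 = 00000011
00011011 ^ 01110011 = 01101000
00000000 ^ 01100101 = 01100101
11011000 ^ 01100011 = 10111011
00100110 ^ 01110010 = 01010100
11000110 ^ 01100101 = 10100011

47d63f6ff7c4036865bb54a3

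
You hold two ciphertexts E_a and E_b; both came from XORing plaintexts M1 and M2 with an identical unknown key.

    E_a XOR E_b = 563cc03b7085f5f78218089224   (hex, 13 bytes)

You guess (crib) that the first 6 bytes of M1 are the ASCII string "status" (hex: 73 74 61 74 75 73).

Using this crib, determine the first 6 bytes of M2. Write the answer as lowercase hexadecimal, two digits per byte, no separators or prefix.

Since E_a ⊕ E_b = M1 ⊕ M2, XORing with the guessed M1 bytes yields the corresponding M2 bytes: M2 = (E_a ⊕ E_b) ⊕ M1.
 86 ⊕ 115 =  37
 60 ⊕ 116 =  72
192 ⊕  97 = 161
 59 ⊕ 116 =  79
112 ⊕ 117 =   5
133 ⊕ 115 = 246

2548a14f05f6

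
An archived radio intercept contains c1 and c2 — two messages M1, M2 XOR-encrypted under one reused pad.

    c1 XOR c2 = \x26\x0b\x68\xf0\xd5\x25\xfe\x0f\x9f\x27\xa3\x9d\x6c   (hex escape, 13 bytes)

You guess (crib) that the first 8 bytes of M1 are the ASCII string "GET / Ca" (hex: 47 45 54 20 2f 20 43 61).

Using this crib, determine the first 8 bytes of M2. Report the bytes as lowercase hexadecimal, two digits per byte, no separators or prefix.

614e3cd0fa05bd6e

Since c1 ⊕ c2 = M1 ⊕ M2, XORing with the guessed M1 bytes yields the corresponding M2 bytes: M2 = (c1 ⊕ c2) ⊕ M1.
byte 0: 26 ^ 47 = 61
byte 1: 0b ^ 45 = 4e
byte 2: 68 ^ 54 = 3c
byte 3: f0 ^ 20 = d0
byte 4: d5 ^ 2f = fa
byte 5: 25 ^ 20 = 05
byte 6: fe ^ 43 = bd
byte 7: 0f ^ 61 = 6e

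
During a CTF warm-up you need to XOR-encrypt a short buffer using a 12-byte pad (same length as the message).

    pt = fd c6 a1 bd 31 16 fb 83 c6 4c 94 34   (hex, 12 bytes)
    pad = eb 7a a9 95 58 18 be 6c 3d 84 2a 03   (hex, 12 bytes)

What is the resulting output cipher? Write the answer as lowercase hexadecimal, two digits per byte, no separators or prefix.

11111101 XOR 11101011 = 00010110
11000110 XOR 01111010 = 10111100
10100001 XOR 10101001 = 00001000
10111101 XOR 10010101 = 00101000
00110001 XOR 01011000 = 01101001
00010110 XOR 00011000 = 00001110
11111011 XOR 10111110 = 01000101
10000011 XOR 01101100 = 11101111
11000110 XOR 00111101 = 11111011
01001100 XOR 10000100 = 11001000
10010100 XOR 00101010 = 10111110
00110100 XOR 00000011 = 00110111

16bc0828690e45effbc8be37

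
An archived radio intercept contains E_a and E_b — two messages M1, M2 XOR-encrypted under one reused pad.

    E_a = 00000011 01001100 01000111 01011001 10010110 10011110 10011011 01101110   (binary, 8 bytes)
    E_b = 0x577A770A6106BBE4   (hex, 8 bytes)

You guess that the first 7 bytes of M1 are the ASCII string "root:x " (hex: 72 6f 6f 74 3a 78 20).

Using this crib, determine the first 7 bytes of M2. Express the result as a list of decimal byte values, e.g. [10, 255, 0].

[38, 89, 95, 39, 205, 224, 0]

First, E_a ⊕ E_b = (M1 ⊕ K) ⊕ (M2 ⊕ K) = M1 ⊕ M2, so the key drops out. Then M2 = (M1 ⊕ M2) ⊕ M1 over the first 7 bytes.
byte 0: (03 ⊕ 57) ⊕ 72 = 54 ⊕ 72 = 26
byte 1: (4c ⊕ 7a) ⊕ 6f = 36 ⊕ 6f = 59
byte 2: (47 ⊕ 77) ⊕ 6f = 30 ⊕ 6f = 5f
byte 3: (59 ⊕ 0a) ⊕ 74 = 53 ⊕ 74 = 27
byte 4: (96 ⊕ 61) ⊕ 3a = f7 ⊕ 3a = cd
byte 5: (9e ⊕ 06) ⊕ 78 = 98 ⊕ 78 = e0
byte 6: (9b ⊕ bb) ⊕ 20 = 20 ⊕ 20 = 00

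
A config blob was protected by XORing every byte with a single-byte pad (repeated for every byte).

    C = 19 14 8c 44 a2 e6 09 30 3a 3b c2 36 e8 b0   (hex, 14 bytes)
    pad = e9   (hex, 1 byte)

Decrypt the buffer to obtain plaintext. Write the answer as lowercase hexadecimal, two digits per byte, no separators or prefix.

The 1-byte key repeats, so the effective keystream is e9 e9 e9 e9 e9 e9 e9 e9 e9 e9 e9 e9 e9 e9.
byte 0: 19 XOR e9 = f0
byte 1: 14 XOR e9 = fd
byte 2: 8c XOR e9 = 65
byte 3: 44 XOR e9 = ad
byte 4: a2 XOR e9 = 4b
byte 5: e6 XOR e9 = 0f
byte 6: 09 XOR e9 = e0
byte 7: 30 XOR e9 = d9
byte 8: 3a XOR e9 = d3
byte 9: 3b XOR e9 = d2
byte 10: c2 XOR e9 = 2b
byte 11: 36 XOR e9 = df
byte 12: e8 XOR e9 = 01
byte 13: b0 XOR e9 = 59

f0fd65ad4b0fe0d9d3d22bdf0159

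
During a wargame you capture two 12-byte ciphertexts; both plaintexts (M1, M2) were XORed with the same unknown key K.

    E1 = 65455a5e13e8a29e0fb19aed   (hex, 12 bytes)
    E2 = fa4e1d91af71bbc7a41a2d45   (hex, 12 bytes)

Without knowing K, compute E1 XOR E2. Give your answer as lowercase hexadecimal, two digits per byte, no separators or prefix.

E1 ⊕ E2 = (M1 ⊕ K) ⊕ (M2 ⊕ K) = M1 ⊕ M2 — the shared key cancels under XOR.
byte 0: 65 ⊕ fa = 9f
byte 1: 45 ⊕ 4e = 0b
byte 2: 5a ⊕ 1d = 47
byte 3: 5e ⊕ 91 = cf
byte 4: 13 ⊕ af = bc
byte 5: e8 ⊕ 71 = 99
byte 6: a2 ⊕ bb = 19
byte 7: 9e ⊕ c7 = 59
byte 8: 0f ⊕ a4 = ab
byte 9: b1 ⊕ 1a = ab
byte 10: 9a ⊕ 2d = b7
byte 11: ed ⊕ 45 = a8

9f0b47cfbc991959ababb7a8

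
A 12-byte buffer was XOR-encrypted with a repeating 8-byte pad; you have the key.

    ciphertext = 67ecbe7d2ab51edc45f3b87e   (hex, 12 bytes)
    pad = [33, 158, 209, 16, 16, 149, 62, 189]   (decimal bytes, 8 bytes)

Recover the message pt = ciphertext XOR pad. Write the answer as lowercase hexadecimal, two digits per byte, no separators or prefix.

46726f6d3a202061646d696e

The 8-byte key repeats, so the effective keystream is 21 9e d1 10 10 95 3e bd 21 9e d1 10.
byte 0: 103 XOR  33 =  70
byte 1: 236 XOR 158 = 114
byte 2: 190 XOR 209 = 111
byte 3: 125 XOR  16 = 109
byte 4:  42 XOR  16 =  58
byte 5: 181 XOR 149 =  32
byte 6:  30 XOR  62 =  32
byte 7: 220 XOR 189 =  97
byte 8:  69 XOR  33 = 100
byte 9: 243 XOR 158 = 109
byte 10: 184 XOR 209 = 105
byte 11: 126 XOR  16 = 110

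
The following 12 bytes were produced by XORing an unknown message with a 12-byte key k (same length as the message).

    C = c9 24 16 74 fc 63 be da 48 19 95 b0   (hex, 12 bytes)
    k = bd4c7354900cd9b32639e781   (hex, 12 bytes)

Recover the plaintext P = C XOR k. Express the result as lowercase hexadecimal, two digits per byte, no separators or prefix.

746865206c6f67696e207231

XOR is its own inverse, so applying the key byte-wise gives the result directly.
201 XOR 189 = 116
 36 XOR  76 = 104
 22 XOR 115 = 101
116 XOR  84 =  32
252 XOR 144 = 108
 99 XOR  12 = 111
190 XOR 217 = 103
218 XOR 179 = 105
 72 XOR  38 = 110
 25 XOR  57 =  32
149 XOR 231 = 114
176 XOR 129 =  49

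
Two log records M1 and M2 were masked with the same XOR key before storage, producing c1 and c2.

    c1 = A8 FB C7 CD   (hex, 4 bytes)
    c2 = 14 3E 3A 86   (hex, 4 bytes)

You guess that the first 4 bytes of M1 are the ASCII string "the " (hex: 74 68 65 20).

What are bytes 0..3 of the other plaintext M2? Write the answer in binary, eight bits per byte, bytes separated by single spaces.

11001000 10101101 10011000 01101011

First, c1 ⊕ c2 = (M1 ⊕ K) ⊕ (M2 ⊕ K) = M1 ⊕ M2, so the key drops out. Then M2 = (M1 ⊕ M2) ⊕ M1 over the first 4 bytes.
byte 0: (a8 ⊕ 14) ⊕ 74 = bc ⊕ 74 = c8
byte 1: (fb ⊕ 3e) ⊕ 68 = c5 ⊕ 68 = ad
byte 2: (c7 ⊕ 3a) ⊕ 65 = fd ⊕ 65 = 98
byte 3: (cd ⊕ 86) ⊕ 20 = 4b ⊕ 20 = 6b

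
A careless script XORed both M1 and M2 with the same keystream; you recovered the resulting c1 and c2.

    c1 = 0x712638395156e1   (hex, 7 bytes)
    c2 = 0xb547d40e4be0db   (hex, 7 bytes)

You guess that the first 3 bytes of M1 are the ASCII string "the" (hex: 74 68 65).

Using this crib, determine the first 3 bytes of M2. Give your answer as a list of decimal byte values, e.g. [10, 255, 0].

[176, 9, 137]

First, c1 ⊕ c2 = (M1 ⊕ K) ⊕ (M2 ⊕ K) = M1 ⊕ M2, so the key drops out. Then M2 = (M1 ⊕ M2) ⊕ M1 over the first 3 bytes.
byte 0: (71 ^ b5) ^ 74 = c4 ^ 74 = b0
byte 1: (26 ^ 47) ^ 68 = 61 ^ 68 = 09
byte 2: (38 ^ d4) ^ 65 = ec ^ 65 = 89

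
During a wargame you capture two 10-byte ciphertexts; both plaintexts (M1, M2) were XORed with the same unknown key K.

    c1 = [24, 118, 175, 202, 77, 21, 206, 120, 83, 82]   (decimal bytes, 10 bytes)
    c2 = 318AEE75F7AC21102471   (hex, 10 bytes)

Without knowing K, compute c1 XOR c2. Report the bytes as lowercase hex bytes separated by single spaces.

c1 ⊕ c2 = (M1 ⊕ K) ⊕ (M2 ⊕ K) = M1 ⊕ M2 — the shared key cancels under XOR.
byte 0:  24 xor  49 =  41
byte 1: 118 xor 138 = 252
byte 2: 175 xor 238 =  65
byte 3: 202 xor 117 = 191
byte 4:  77 xor 247 = 186
byte 5:  21 xor 172 = 185
byte 6: 206 xor  33 = 239
byte 7: 120 xor  16 = 104
byte 8:  83 xor  36 = 119
byte 9:  82 xor 113 =  35

29 fc 41 bf ba b9 ef 68 77 23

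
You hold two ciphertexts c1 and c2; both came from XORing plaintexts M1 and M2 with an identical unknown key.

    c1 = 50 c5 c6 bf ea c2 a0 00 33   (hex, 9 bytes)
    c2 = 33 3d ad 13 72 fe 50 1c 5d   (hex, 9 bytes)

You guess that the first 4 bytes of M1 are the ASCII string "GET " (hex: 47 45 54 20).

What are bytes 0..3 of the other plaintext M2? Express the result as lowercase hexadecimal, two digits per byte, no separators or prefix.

24bd3f8c

First, c1 ⊕ c2 = (M1 ⊕ K) ⊕ (M2 ⊕ K) = M1 ⊕ M2, so the key drops out. Then M2 = (M1 ⊕ M2) ⊕ M1 over the first 4 bytes.
byte 0: (50 ^ 33) ^ 47 = 63 ^ 47 = 24
byte 1: (c5 ^ 3d) ^ 45 = f8 ^ 45 = bd
byte 2: (c6 ^ ad) ^ 54 = 6b ^ 54 = 3f
byte 3: (bf ^ 13) ^ 20 = ac ^ 20 = 8c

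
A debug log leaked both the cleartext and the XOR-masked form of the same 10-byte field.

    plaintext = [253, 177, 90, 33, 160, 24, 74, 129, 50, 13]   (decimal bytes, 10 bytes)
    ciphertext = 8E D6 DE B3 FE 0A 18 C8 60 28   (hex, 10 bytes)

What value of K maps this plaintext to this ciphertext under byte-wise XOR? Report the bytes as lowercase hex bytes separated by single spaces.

Since ciphertext = plaintext ⊕ K, XORing both sides with plaintext gives K = plaintext ⊕ ciphertext.
fd ^ 8e = 73
b1 ^ d6 = 67
5a ^ de = 84
21 ^ b3 = 92
a0 ^ fe = 5e
18 ^ 0a = 12
4a ^ 18 = 52
81 ^ c8 = 49
32 ^ 60 = 52
0d ^ 28 = 25

73 67 84 92 5e 12 52 49 52 25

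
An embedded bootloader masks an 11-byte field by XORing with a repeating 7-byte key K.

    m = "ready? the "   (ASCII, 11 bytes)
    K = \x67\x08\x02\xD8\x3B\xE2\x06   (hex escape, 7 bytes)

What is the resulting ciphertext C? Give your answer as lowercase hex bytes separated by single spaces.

The 7-byte key repeats, so the effective keystream is 67 08 02 d8 3b e2 06 67 08 02 d8.
byte 0: 72 xor 67 = 15
byte 1: 65 xor 08 = 6d
byte 2: 61 xor 02 = 63
byte 3: 64 xor d8 = bc
byte 4: 79 xor 3b = 42
byte 5: 3f xor e2 = dd
byte 6: 20 xor 06 = 26
byte 7: 74 xor 67 = 13
byte 8: 68 xor 08 = 60
byte 9: 65 xor 02 = 67
byte 10: 20 xor d8 = f8

15 6d 63 bc 42 dd 26 13 60 67 f8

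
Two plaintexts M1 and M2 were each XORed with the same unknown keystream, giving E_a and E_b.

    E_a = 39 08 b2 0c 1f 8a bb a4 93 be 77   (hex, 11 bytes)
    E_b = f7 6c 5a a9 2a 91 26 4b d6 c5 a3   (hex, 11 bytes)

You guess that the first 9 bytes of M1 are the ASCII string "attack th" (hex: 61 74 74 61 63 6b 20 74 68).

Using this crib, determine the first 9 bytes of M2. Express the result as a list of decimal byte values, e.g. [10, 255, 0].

First, E_a ⊕ E_b = (M1 ⊕ K) ⊕ (M2 ⊕ K) = M1 ⊕ M2, so the key drops out. Then M2 = (M1 ⊕ M2) ⊕ M1 over the first 9 bytes.
byte 0: (39 ^ f7) ^ 61 = ce ^ 61 = af
byte 1: (08 ^ 6c) ^ 74 = 64 ^ 74 = 10
byte 2: (b2 ^ 5a) ^ 74 = e8 ^ 74 = 9c
byte 3: (0c ^ a9) ^ 61 = a5 ^ 61 = c4
byte 4: (1f ^ 2a) ^ 63 = 35 ^ 63 = 56
byte 5: (8a ^ 91) ^ 6b = 1b ^ 6b = 70
byte 6: (bb ^ 26) ^ 20 = 9d ^ 20 = bd
byte 7: (a4 ^ 4b) ^ 74 = ef ^ 74 = 9b
byte 8: (93 ^ d6) ^ 68 = 45 ^ 68 = 2d

[175, 16, 156, 196, 86, 112, 189, 155, 45]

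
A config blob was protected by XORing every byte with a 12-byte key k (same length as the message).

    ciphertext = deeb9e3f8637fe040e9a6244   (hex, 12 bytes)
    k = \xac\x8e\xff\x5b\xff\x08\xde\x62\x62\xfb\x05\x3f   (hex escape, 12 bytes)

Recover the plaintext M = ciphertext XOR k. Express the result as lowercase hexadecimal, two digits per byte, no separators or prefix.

de xor ac = 72
eb xor 8e = 65
9e xor ff = 61
3f xor 5b = 64
86 xor ff = 79
37 xor 08 = 3f
fe xor de = 20
04 xor 62 = 66
0e xor 62 = 6c
9a xor fb = 61
62 xor 05 = 67
44 xor 3f = 7b

72656164793f20666c61677b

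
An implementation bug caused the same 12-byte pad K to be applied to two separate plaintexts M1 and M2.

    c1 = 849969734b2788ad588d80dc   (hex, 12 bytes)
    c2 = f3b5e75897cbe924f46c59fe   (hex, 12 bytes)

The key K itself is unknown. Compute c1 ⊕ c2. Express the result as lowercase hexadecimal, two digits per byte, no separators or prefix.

772c8e2bdcec6189ace1d922

c1 ⊕ c2 = (M1 ⊕ K) ⊕ (M2 ⊕ K) = M1 ⊕ M2 — the shared key cancels under XOR.
84 ^ f3 = 77
99 ^ b5 = 2c
69 ^ e7 = 8e
73 ^ 58 = 2b
4b ^ 97 = dc
27 ^ cb = ec
88 ^ e9 = 61
ad ^ 24 = 89
58 ^ f4 = ac
8d ^ 6c = e1
80 ^ 59 = d9
dc ^ fe = 22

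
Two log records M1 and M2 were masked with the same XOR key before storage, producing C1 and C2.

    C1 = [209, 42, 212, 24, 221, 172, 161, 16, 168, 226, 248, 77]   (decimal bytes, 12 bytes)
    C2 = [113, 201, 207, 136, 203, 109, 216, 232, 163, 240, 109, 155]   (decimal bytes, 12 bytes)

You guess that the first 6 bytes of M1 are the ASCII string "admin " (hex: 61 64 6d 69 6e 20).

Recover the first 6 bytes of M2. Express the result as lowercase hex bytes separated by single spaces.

c1 87 76 f9 78 e1

First, C1 ⊕ C2 = (M1 ⊕ K) ⊕ (M2 ⊕ K) = M1 ⊕ M2, so the key drops out. Then M2 = (M1 ⊕ M2) ⊕ M1 over the first 6 bytes.
byte 0: (d1 XOR 71) XOR 61 = a0 XOR 61 = c1
byte 1: (2a XOR c9) XOR 64 = e3 XOR 64 = 87
byte 2: (d4 XOR cf) XOR 6d = 1b XOR 6d = 76
byte 3: (18 XOR 88) XOR 69 = 90 XOR 69 = f9
byte 4: (dd XOR cb) XOR 6e = 16 XOR 6e = 78
byte 5: (ac XOR 6d) XOR 20 = c1 XOR 20 = e1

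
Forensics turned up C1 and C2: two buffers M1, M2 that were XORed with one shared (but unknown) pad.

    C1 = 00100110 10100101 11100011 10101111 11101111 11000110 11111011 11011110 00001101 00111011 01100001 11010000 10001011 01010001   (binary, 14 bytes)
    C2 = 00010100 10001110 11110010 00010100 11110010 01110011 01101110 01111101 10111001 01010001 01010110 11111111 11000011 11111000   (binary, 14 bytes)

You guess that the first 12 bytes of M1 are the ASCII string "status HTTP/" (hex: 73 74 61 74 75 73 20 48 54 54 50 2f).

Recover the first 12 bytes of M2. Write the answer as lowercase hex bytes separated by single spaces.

41 5f 70 cf 68 c6 b5 eb e0 3e 67 00

First, C1 ⊕ C2 = (M1 ⊕ K) ⊕ (M2 ⊕ K) = M1 ⊕ M2, so the key drops out. Then M2 = (M1 ⊕ M2) ⊕ M1 over the first 12 bytes.
byte 0: (26 xor 14) xor 73 = 32 xor 73 = 41
byte 1: (a5 xor 8e) xor 74 = 2b xor 74 = 5f
byte 2: (e3 xor f2) xor 61 = 11 xor 61 = 70
byte 3: (af xor 14) xor 74 = bb xor 74 = cf
byte 4: (ef xor f2) xor 75 = 1d xor 75 = 68
byte 5: (c6 xor 73) xor 73 = b5 xor 73 = c6
byte 6: (fb xor 6e) xor 20 = 95 xor 20 = b5
byte 7: (de xor 7d) xor 48 = a3 xor 48 = eb
byte 8: (0d xor b9) xor 54 = b4 xor 54 = e0
byte 9: (3b xor 51) xor 54 = 6a xor 54 = 3e
byte 10: (61 xor 56) xor 50 = 37 xor 50 = 67
byte 11: (d0 xor ff) xor 2f = 2f xor 2f = 00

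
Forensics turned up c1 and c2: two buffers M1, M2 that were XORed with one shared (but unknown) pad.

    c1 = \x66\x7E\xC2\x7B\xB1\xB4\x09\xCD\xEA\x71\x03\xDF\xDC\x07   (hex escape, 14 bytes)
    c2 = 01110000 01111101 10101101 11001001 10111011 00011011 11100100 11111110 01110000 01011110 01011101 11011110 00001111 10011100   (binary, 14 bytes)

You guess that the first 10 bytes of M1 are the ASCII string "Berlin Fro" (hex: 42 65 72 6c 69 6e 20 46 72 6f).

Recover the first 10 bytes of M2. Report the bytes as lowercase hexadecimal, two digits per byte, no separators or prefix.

54661dde63c1cd75e840

First, c1 ⊕ c2 = (M1 ⊕ K) ⊕ (M2 ⊕ K) = M1 ⊕ M2, so the key drops out. Then M2 = (M1 ⊕ M2) ⊕ M1 over the first 10 bytes.
byte 0: (66 ^ 70) ^ 42 = 16 ^ 42 = 54
byte 1: (7e ^ 7d) ^ 65 = 03 ^ 65 = 66
byte 2: (c2 ^ ad) ^ 72 = 6f ^ 72 = 1d
byte 3: (7b ^ c9) ^ 6c = b2 ^ 6c = de
byte 4: (b1 ^ bb) ^ 69 = 0a ^ 69 = 63
byte 5: (b4 ^ 1b) ^ 6e = af ^ 6e = c1
byte 6: (09 ^ e4) ^ 20 = ed ^ 20 = cd
byte 7: (cd ^ fe) ^ 46 = 33 ^ 46 = 75
byte 8: (ea ^ 70) ^ 72 = 9a ^ 72 = e8
byte 9: (71 ^ 5e) ^ 6f = 2f ^ 6f = 40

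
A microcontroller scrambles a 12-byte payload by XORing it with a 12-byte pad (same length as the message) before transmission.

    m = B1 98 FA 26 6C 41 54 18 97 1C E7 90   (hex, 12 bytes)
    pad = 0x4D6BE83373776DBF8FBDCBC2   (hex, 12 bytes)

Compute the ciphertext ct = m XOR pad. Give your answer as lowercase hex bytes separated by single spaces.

fc f3 12 15 1f 36 39 a7 18 a1 2c 52

XOR is its own inverse, so applying the key byte-wise gives the result directly.
b1 ^ 4d = fc
98 ^ 6b = f3
fa ^ e8 = 12
26 ^ 33 = 15
6c ^ 73 = 1f
41 ^ 77 = 36
54 ^ 6d = 39
18 ^ bf = a7
97 ^ 8f = 18
1c ^ bd = a1
e7 ^ cb = 2c
90 ^ c2 = 52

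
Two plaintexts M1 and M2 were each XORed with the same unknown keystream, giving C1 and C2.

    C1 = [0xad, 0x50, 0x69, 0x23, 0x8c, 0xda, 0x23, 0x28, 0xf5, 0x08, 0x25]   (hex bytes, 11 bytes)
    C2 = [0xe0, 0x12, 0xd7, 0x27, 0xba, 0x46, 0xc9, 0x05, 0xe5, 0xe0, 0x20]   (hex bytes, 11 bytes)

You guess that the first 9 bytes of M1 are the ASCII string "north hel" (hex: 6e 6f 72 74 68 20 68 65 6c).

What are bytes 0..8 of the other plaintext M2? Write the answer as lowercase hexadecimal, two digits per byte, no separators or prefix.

First, C1 ⊕ C2 = (M1 ⊕ K) ⊕ (M2 ⊕ K) = M1 ⊕ M2, so the key drops out. Then M2 = (M1 ⊕ M2) ⊕ M1 over the first 9 bytes.
byte 0: (ad xor e0) xor 6e = 4d xor 6e = 23
byte 1: (50 xor 12) xor 6f = 42 xor 6f = 2d
byte 2: (69 xor d7) xor 72 = be xor 72 = cc
byte 3: (23 xor 27) xor 74 = 04 xor 74 = 70
byte 4: (8c xor ba) xor 68 = 36 xor 68 = 5e
byte 5: (da xor 46) xor 20 = 9c xor 20 = bc
byte 6: (23 xor c9) xor 68 = ea xor 68 = 82
byte 7: (28 xor 05) xor 65 = 2d xor 65 = 48
byte 8: (f5 xor e5) xor 6c = 10 xor 6c = 7c

232dcc705ebc82487c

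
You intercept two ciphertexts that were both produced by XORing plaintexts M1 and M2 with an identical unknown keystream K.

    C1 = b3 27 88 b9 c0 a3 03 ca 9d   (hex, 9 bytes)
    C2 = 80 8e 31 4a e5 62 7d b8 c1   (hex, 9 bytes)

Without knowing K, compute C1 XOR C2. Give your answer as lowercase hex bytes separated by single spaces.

33 a9 b9 f3 25 c1 7e 72 5c

C1 ⊕ C2 = (M1 ⊕ K) ⊕ (M2 ⊕ K) = M1 ⊕ M2 — the shared key cancels under XOR.
byte 0: 179 ^ 128 =  51
byte 1:  39 ^ 142 = 169
byte 2: 136 ^  49 = 185
byte 3: 185 ^  74 = 243
byte 4: 192 ^ 229 =  37
byte 5: 163 ^  98 = 193
byte 6:   3 ^ 125 = 126
byte 7: 202 ^ 184 = 114
byte 8: 157 ^ 193 =  92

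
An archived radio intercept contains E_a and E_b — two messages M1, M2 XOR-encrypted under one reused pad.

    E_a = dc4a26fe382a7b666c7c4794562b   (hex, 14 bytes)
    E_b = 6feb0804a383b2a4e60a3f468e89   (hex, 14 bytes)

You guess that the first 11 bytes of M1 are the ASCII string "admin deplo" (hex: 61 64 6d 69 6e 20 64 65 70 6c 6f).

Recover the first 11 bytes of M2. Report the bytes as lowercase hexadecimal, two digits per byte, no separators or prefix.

d2c54393f589ada7fa1a17

First, E_a ⊕ E_b = (M1 ⊕ K) ⊕ (M2 ⊕ K) = M1 ⊕ M2, so the key drops out. Then M2 = (M1 ⊕ M2) ⊕ M1 over the first 11 bytes.
byte 0: (dc xor 6f) xor 61 = b3 xor 61 = d2
byte 1: (4a xor eb) xor 64 = a1 xor 64 = c5
byte 2: (26 xor 08) xor 6d = 2e xor 6d = 43
byte 3: (fe xor 04) xor 69 = fa xor 69 = 93
byte 4: (38 xor a3) xor 6e = 9b xor 6e = f5
byte 5: (2a xor 83) xor 20 = a9 xor 20 = 89
byte 6: (7b xor b2) xor 64 = c9 xor 64 = ad
byte 7: (66 xor a4) xor 65 = c2 xor 65 = a7
byte 8: (6c xor e6) xor 70 = 8a xor 70 = fa
byte 9: (7c xor 0a) xor 6c = 76 xor 6c = 1a
byte 10: (47 xor 3f) xor 6f = 78 xor 6f = 17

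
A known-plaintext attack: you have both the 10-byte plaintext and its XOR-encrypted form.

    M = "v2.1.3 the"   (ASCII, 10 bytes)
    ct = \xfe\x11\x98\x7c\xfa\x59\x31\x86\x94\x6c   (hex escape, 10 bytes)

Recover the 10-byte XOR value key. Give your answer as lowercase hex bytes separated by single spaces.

88 23 b6 4d d4 6a 11 f2 fc 09

Since ct = M ⊕ key, XORing both sides with M gives key = M ⊕ ct.
byte 0: 76 XOR fe = 88
byte 1: 32 XOR 11 = 23
byte 2: 2e XOR 98 = b6
byte 3: 31 XOR 7c = 4d
byte 4: 2e XOR fa = d4
byte 5: 33 XOR 59 = 6a
byte 6: 20 XOR 31 = 11
byte 7: 74 XOR 86 = f2
byte 8: 68 XOR 94 = fc
byte 9: 65 XOR 6c = 09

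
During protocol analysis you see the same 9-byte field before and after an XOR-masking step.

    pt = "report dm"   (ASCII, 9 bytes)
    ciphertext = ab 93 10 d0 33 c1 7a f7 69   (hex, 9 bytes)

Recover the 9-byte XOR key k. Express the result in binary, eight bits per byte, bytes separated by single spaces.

Since ciphertext = pt ⊕ k, XORing both sides with pt gives k = pt ⊕ ciphertext.
01110010 ^ 10101011 = 11011001
01100101 ^ 10010011 = 11110110
01110000 ^ 00010000 = 01100000
01101111 ^ 11010000 = 10111111
01110010 ^ 00110011 = 01000001
01110100 ^ 11000001 = 10110101
00100000 ^ 01111010 = 01011010
01100100 ^ 11110111 = 10010011
01101101 ^ 01101001 = 00000100

11011001 11110110 01100000 10111111 01000001 10110101 01011010 10010011 00000100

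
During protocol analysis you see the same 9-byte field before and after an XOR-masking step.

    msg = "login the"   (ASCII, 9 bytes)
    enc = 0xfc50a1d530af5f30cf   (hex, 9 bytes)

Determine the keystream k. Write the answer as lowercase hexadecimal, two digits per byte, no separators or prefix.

903fc6bc5e8f2b58aa

Since enc = msg ⊕ k, XORing both sides with msg gives k = msg ⊕ enc.
6c XOR fc = 90
6f XOR 50 = 3f
67 XOR a1 = c6
69 XOR d5 = bc
6e XOR 30 = 5e
20 XOR af = 8f
74 XOR 5f = 2b
68 XOR 30 = 58
65 XOR cf = aa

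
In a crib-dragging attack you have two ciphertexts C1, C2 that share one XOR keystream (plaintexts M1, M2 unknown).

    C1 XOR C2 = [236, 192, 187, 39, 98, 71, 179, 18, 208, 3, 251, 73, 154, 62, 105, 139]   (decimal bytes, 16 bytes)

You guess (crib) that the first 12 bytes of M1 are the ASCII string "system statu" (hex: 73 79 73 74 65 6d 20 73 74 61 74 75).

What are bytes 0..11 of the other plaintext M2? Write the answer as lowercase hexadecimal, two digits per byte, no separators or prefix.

9fb9c853072a9361a4628f3c

Since C1 ⊕ C2 = M1 ⊕ M2, XORing with the guessed M1 bytes yields the corresponding M2 bytes: M2 = (C1 ⊕ C2) ⊕ M1.
ec xor 73 = 9f
c0 xor 79 = b9
bb xor 73 = c8
27 xor 74 = 53
62 xor 65 = 07
47 xor 6d = 2a
b3 xor 20 = 93
12 xor 73 = 61
d0 xor 74 = a4
03 xor 61 = 62
fb xor 74 = 8f
49 xor 75 = 3c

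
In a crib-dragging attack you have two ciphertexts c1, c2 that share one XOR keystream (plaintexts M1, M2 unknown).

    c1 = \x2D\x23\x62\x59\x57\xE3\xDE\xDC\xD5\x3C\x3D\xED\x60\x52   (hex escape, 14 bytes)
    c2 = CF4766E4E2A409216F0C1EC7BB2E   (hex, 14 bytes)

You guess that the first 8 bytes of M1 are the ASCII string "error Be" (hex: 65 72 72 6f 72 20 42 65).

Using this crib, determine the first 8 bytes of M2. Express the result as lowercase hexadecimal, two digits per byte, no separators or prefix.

First, c1 ⊕ c2 = (M1 ⊕ K) ⊕ (M2 ⊕ K) = M1 ⊕ M2, so the key drops out. Then M2 = (M1 ⊕ M2) ⊕ M1 over the first 8 bytes.
byte 0: (2d xor cf) xor 65 = e2 xor 65 = 87
byte 1: (23 xor 47) xor 72 = 64 xor 72 = 16
byte 2: (62 xor 66) xor 72 = 04 xor 72 = 76
byte 3: (59 xor e4) xor 6f = bd xor 6f = d2
byte 4: (57 xor e2) xor 72 = b5 xor 72 = c7
byte 5: (e3 xor a4) xor 20 = 47 xor 20 = 67
byte 6: (de xor 09) xor 42 = d7 xor 42 = 95
byte 7: (dc xor 21) xor 65 = fd xor 65 = 98

871676d2c7679598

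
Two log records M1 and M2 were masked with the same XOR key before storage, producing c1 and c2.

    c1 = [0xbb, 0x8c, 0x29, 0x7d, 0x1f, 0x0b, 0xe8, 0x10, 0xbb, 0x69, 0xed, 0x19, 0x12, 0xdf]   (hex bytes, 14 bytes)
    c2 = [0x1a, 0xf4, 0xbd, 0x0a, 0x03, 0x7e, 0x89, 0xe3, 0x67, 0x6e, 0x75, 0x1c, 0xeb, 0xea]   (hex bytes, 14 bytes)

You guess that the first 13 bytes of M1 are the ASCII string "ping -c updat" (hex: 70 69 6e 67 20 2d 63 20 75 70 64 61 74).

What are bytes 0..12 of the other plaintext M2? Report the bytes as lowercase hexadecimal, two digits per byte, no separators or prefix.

First, c1 ⊕ c2 = (M1 ⊕ K) ⊕ (M2 ⊕ K) = M1 ⊕ M2, so the key drops out. Then M2 = (M1 ⊕ M2) ⊕ M1 over the first 13 bytes.
byte 0: (bb XOR 1a) XOR 70 = a1 XOR 70 = d1
byte 1: (8c XOR f4) XOR 69 = 78 XOR 69 = 11
byte 2: (29 XOR bd) XOR 6e = 94 XOR 6e = fa
byte 3: (7d XOR 0a) XOR 67 = 77 XOR 67 = 10
byte 4: (1f XOR 03) XOR 20 = 1c XOR 20 = 3c
byte 5: (0b XOR 7e) XOR 2d = 75 XOR 2d = 58
byte 6: (e8 XOR 89) XOR 63 = 61 XOR 63 = 02
byte 7: (10 XOR e3) XOR 20 = f3 XOR 20 = d3
byte 8: (bb XOR 67) XOR 75 = dc XOR 75 = a9
byte 9: (69 XOR 6e) XOR 70 = 07 XOR 70 = 77
byte 10: (ed XOR 75) XOR 64 = 98 XOR 64 = fc
byte 11: (19 XOR 1c) XOR 61 = 05 XOR 61 = 64
byte 12: (12 XOR eb) XOR 74 = f9 XOR 74 = 8d

d111fa103c5802d3a977fc648d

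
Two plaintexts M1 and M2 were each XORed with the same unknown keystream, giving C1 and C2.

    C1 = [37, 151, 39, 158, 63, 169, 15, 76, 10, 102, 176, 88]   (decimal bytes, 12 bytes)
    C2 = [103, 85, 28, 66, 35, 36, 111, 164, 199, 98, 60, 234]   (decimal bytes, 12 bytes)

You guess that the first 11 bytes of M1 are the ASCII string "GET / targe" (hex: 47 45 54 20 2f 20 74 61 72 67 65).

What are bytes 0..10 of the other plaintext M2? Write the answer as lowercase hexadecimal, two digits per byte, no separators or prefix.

05876ffc33ad1489bf63e9

First, C1 ⊕ C2 = (M1 ⊕ K) ⊕ (M2 ⊕ K) = M1 ⊕ M2, so the key drops out. Then M2 = (M1 ⊕ M2) ⊕ M1 over the first 11 bytes.
byte 0: (25 xor 67) xor 47 = 42 xor 47 = 05
byte 1: (97 xor 55) xor 45 = c2 xor 45 = 87
byte 2: (27 xor 1c) xor 54 = 3b xor 54 = 6f
byte 3: (9e xor 42) xor 20 = dc xor 20 = fc
byte 4: (3f xor 23) xor 2f = 1c xor 2f = 33
byte 5: (a9 xor 24) xor 20 = 8d xor 20 = ad
byte 6: (0f xor 6f) xor 74 = 60 xor 74 = 14
byte 7: (4c xor a4) xor 61 = e8 xor 61 = 89
byte 8: (0a xor c7) xor 72 = cd xor 72 = bf
byte 9: (66 xor 62) xor 67 = 04 xor 67 = 63
byte 10: (b0 xor 3c) xor 65 = 8c xor 65 = e9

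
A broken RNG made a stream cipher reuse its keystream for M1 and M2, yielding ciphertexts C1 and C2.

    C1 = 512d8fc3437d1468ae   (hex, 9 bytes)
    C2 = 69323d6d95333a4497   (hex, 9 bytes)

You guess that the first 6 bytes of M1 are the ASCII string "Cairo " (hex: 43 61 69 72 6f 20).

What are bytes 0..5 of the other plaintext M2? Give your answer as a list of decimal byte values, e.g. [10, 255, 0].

[123, 126, 219, 220, 185, 110]

First, C1 ⊕ C2 = (M1 ⊕ K) ⊕ (M2 ⊕ K) = M1 ⊕ M2, so the key drops out. Then M2 = (M1 ⊕ M2) ⊕ M1 over the first 6 bytes.
byte 0: (51 XOR 69) XOR 43 = 38 XOR 43 = 7b
byte 1: (2d XOR 32) XOR 61 = 1f XOR 61 = 7e
byte 2: (8f XOR 3d) XOR 69 = b2 XOR 69 = db
byte 3: (c3 XOR 6d) XOR 72 = ae XOR 72 = dc
byte 4: (43 XOR 95) XOR 6f = d6 XOR 6f = b9
byte 5: (7d XOR 33) XOR 20 = 4e XOR 20 = 6e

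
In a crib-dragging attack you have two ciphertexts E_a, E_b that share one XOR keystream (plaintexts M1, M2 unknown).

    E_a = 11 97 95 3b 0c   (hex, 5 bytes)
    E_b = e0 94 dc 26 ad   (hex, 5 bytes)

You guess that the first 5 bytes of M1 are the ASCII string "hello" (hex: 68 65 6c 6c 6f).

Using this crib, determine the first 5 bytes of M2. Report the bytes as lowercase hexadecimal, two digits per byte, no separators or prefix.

99662571ce

First, E_a ⊕ E_b = (M1 ⊕ K) ⊕ (M2 ⊕ K) = M1 ⊕ M2, so the key drops out. Then M2 = (M1 ⊕ M2) ⊕ M1 over the first 5 bytes.
byte 0: (11 ⊕ e0) ⊕ 68 = f1 ⊕ 68 = 99
byte 1: (97 ⊕ 94) ⊕ 65 = 03 ⊕ 65 = 66
byte 2: (95 ⊕ dc) ⊕ 6c = 49 ⊕ 6c = 25
byte 3: (3b ⊕ 26) ⊕ 6c = 1d ⊕ 6c = 71
byte 4: (0c ⊕ ad) ⊕ 6f = a1 ⊕ 6f = ce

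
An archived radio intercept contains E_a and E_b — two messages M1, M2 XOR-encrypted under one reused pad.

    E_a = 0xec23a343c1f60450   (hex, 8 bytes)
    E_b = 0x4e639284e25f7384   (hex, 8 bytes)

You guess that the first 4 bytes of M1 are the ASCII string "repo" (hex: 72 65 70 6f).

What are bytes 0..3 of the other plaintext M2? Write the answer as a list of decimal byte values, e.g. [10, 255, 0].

First, E_a ⊕ E_b = (M1 ⊕ K) ⊕ (M2 ⊕ K) = M1 ⊕ M2, so the key drops out. Then M2 = (M1 ⊕ M2) ⊕ M1 over the first 4 bytes.
byte 0: (ec ⊕ 4e) ⊕ 72 = a2 ⊕ 72 = d0
byte 1: (23 ⊕ 63) ⊕ 65 = 40 ⊕ 65 = 25
byte 2: (a3 ⊕ 92) ⊕ 70 = 31 ⊕ 70 = 41
byte 3: (43 ⊕ 84) ⊕ 6f = c7 ⊕ 6f = a8

[208, 37, 65, 168]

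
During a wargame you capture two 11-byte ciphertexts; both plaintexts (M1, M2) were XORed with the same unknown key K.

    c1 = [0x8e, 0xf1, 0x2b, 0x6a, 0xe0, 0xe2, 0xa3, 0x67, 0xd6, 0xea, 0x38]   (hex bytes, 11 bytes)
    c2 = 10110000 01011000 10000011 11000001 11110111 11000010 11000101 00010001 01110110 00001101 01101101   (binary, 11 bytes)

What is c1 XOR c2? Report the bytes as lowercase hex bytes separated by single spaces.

3e a9 a8 ab 17 20 66 76 a0 e7 55

c1 ⊕ c2 = (M1 ⊕ K) ⊕ (M2 ⊕ K) = M1 ⊕ M2 — the shared key cancels under XOR.
8e xor b0 = 3e
f1 xor 58 = a9
2b xor 83 = a8
6a xor c1 = ab
e0 xor f7 = 17
e2 xor c2 = 20
a3 xor c5 = 66
67 xor 11 = 76
d6 xor 76 = a0
ea xor 0d = e7
38 xor 6d = 55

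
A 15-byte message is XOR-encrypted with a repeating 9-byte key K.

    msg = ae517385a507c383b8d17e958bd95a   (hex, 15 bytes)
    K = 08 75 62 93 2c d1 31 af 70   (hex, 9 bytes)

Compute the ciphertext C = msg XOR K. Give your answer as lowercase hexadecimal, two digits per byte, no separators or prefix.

The 9-byte key repeats, so the effective keystream is 08 75 62 93 2c d1 31 af 70 08 75 62 93 2c d1.
byte 0: ae XOR 08 = a6
byte 1: 51 XOR 75 = 24
byte 2: 73 XOR 62 = 11
byte 3: 85 XOR 93 = 16
byte 4: a5 XOR 2c = 89
byte 5: 07 XOR d1 = d6
byte 6: c3 XOR 31 = f2
byte 7: 83 XOR af = 2c
byte 8: b8 XOR 70 = c8
byte 9: d1 XOR 08 = d9
byte 10: 7e XOR 75 = 0b
byte 11: 95 XOR 62 = f7
byte 12: 8b XOR 93 = 18
byte 13: d9 XOR 2c = f5
byte 14: 5a XOR d1 = 8b

a624111689d6f22cc8d90bf718f58b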